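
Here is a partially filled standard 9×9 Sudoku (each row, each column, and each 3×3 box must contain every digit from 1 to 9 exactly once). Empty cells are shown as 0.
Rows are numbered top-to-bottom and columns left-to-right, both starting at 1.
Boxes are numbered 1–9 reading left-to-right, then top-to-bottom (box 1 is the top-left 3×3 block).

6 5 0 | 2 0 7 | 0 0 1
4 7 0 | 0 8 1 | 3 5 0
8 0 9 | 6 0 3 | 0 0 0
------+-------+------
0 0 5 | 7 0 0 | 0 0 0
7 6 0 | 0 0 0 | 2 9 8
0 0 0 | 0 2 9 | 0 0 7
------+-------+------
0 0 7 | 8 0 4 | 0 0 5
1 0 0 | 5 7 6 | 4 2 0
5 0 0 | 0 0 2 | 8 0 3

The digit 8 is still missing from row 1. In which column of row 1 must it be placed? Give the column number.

Consider where 8 can go in row 1.
r1c3 is out (box 1 already has a 8).
r1c5 is out (column 5 already has a 8).
r1c7 is out (column 7 already has a 8).
So the only cell in row 1 that can hold 8 is r1c8.
That is column 8.

8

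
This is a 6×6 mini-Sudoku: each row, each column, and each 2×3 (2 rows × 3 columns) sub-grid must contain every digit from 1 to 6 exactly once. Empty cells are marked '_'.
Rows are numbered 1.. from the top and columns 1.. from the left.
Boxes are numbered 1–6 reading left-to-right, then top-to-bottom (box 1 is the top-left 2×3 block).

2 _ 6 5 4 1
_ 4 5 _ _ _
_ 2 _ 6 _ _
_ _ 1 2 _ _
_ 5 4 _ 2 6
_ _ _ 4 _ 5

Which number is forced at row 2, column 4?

Row 2 already contains {4, 5}.
Column 4 already contains {2, 4, 5, 6}.
Its 2×3 block (box 2) already contains {1, 4, 5}.
The only value from 1–6 not eliminated is 3, so row 2, column 4 = 3.

3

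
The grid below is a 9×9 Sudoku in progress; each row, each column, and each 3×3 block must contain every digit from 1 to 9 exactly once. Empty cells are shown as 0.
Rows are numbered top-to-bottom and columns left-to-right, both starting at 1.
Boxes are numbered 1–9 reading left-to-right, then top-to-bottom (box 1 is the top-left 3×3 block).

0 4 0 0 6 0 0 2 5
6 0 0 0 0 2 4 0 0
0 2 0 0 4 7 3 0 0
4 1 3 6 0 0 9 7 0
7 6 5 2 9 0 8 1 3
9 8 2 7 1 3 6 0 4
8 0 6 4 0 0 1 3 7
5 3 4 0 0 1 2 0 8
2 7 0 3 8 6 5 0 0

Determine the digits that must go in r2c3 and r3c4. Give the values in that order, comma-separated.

7,5

For r2c3:
  Consider where 7 can go in row 2.
  r2c2 is out (column 2 already has a 7).
  r2c4 is out (column 4 already has a 7).
  r2c5 is out (box 2 already has a 7).
  r2c8 is out (column 8 already has a 7).
  r2c9 is out (column 9 already has a 7).
  So the only cell in row 2 that can hold 7 is r2c3.
  So r2c3 = 7.
For r3c4:
  Consider where 5 can go in row 3.
  r3c1 is out (column 1 already has a 5).
  r3c3 is out (column 3 already has a 5).
  r3c8 is out (box 3 already has a 5).
  r3c9 is out (column 9 already has a 5).
  So the only cell in row 3 that can hold 5 is r3c4.
  So r3c4 = 5.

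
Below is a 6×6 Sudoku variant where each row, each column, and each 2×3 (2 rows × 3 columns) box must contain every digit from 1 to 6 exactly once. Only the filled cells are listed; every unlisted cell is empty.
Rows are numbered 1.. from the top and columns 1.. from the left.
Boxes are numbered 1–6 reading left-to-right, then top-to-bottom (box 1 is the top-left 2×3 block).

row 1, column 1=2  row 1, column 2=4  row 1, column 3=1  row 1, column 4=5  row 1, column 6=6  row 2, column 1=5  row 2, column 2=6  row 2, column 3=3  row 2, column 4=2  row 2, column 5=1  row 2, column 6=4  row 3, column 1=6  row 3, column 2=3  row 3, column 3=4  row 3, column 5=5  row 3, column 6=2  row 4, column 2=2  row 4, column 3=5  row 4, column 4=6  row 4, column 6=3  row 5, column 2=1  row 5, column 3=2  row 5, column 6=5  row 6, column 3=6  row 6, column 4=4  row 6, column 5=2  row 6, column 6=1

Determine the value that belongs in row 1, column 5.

Row 1 already contains {1, 2, 4, 5, 6}.
Column 5 already contains {1, 2, 5}.
Its 2×3 block (box 2) already contains {1, 2, 4, 5, 6}.
The only value from 1–6 not eliminated is 3, so row 1, column 5 = 3.

3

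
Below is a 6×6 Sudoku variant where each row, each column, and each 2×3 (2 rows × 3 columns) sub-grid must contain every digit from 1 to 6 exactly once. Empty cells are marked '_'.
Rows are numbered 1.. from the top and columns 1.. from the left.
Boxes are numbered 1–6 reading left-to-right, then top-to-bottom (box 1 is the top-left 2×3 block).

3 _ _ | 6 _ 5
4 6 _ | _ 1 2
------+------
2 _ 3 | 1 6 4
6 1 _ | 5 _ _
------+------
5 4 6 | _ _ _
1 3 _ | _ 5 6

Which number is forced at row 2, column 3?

5

Row 2 already contains {1, 2, 4, 6}.
Column 3 already contains {3, 6}.
Its 2×3 block (box 1) already contains {3, 4, 6}.
The only value from 1–6 not eliminated is 5, so row 2, column 3 = 5.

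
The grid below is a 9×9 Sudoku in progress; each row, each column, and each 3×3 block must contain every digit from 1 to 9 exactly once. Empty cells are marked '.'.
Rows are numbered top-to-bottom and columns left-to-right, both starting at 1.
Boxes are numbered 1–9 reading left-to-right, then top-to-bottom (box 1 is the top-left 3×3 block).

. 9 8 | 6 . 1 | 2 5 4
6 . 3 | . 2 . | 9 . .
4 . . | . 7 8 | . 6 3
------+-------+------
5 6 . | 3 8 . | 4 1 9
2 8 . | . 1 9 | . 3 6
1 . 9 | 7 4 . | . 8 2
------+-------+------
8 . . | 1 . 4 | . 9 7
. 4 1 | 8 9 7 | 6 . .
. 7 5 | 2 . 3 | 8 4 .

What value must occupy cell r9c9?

1

Row 9 already contains {2, 3, 4, 5, 7, 8}.
Column 9 already contains {2, 3, 4, 6, 7, 9}.
Its 3×3 block (box 9) already contains {4, 6, 7, 8, 9}.
The only value from 1–9 not eliminated is 1, so r9c9 = 1.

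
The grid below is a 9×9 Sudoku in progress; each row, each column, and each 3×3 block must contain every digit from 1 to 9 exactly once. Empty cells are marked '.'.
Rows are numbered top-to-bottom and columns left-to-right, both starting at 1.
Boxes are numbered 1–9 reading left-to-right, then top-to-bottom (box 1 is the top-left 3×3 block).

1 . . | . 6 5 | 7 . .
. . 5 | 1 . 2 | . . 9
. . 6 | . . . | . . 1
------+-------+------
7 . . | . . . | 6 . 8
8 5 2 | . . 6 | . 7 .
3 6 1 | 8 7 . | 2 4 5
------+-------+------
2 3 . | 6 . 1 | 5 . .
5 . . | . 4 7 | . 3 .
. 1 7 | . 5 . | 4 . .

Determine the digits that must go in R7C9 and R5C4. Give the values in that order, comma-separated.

For R7C9:
  Row 7 already contains {1, 2, 3, 5, 6}.
  Column 9 already contains {1, 5, 8, 9}.
  Its 3×3 block (box 9) already contains {3, 4, 5}.
  The only value from 1–9 not eliminated is 7, so R7C9 = 7.
For R5C4:
  Consider where 4 can go in row 5.
  R5C5 is out (column 5 already has a 4).
  R5C7 is out (column 7 already has a 4).
  R5C9 is out (box 6 already has a 4).
  So the only cell in row 5 that can hold 4 is R5C4.
  So R5C4 = 4.

7,4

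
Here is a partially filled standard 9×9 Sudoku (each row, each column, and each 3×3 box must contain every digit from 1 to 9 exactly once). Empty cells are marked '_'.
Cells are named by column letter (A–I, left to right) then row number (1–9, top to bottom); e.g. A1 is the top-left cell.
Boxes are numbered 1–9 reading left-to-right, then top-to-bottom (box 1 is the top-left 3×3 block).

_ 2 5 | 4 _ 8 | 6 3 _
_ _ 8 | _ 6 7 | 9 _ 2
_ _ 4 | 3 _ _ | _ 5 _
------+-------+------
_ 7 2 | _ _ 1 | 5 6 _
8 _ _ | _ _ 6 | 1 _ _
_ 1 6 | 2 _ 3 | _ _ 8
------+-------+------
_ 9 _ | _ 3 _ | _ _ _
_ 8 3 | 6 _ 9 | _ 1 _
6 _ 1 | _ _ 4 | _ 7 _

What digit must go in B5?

Cell B5 itself could take any of {3, 4, 5} by direct elimination.
Consider where 4 can go in column B.
B2 is out (box 1 already has a 4).
B3 is out (row 3 already has a 4).
B9 is out (row 9 already has a 4).
So the only cell in column B that can hold 4 is B5.
Therefore B5 = 4.

4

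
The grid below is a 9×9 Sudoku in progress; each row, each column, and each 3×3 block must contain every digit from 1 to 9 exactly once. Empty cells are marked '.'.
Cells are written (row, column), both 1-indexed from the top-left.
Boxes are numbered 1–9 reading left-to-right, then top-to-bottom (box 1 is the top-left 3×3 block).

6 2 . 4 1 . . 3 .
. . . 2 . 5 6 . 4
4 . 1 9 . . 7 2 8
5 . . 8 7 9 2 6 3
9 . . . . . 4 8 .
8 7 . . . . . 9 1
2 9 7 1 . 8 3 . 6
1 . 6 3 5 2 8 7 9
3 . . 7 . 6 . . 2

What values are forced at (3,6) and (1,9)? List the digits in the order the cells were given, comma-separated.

For (3,6):
  Row 3 already contains {1, 2, 4, 7, 8, 9}.
  Column 6 already contains {2, 5, 6, 8, 9}.
  Its 3×3 block (box 2) already contains {1, 2, 4, 5, 9}.
  The only value from 1–9 not eliminated is 3, so (3,6) = 3.
For (1,9):
  Row 1 already contains {1, 2, 3, 4, 6}.
  Column 9 already contains {1, 2, 3, 4, 6, 8, 9}.
  Its 3×3 block (box 3) already contains {2, 3, 4, 6, 7, 8}.
  The only value from 1–9 not eliminated is 5, so (1,9) = 5.

3,5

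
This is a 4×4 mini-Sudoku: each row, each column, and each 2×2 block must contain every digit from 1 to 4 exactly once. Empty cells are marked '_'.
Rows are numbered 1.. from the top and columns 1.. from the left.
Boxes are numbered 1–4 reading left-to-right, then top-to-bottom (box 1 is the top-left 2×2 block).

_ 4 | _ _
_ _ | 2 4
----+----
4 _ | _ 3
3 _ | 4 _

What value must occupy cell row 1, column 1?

2

Cell row 1, column 1 itself could take any of {1, 2} by direct elimination.
Consider where 2 can go in row 1.
row 1, column 3 is out (column 3 already has a 2).
row 1, column 4 is out (box 2 already has a 2).
So the only cell in row 1 that can hold 2 is row 1, column 1.
Therefore row 1, column 1 = 2.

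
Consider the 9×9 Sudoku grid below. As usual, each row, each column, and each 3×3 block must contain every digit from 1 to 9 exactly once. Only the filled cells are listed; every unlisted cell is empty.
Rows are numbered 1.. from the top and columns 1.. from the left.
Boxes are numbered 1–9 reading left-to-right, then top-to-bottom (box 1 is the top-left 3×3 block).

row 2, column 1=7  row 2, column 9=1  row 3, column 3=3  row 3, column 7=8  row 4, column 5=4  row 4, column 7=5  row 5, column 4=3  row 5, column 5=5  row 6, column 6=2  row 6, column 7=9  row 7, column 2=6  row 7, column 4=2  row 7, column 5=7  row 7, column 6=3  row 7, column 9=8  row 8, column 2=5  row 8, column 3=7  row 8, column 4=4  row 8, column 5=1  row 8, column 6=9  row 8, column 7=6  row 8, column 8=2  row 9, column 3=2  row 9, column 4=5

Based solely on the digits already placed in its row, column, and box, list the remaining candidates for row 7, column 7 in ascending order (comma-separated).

Row 7 already contains {2, 3, 6, 7, 8}.
Column 7 already contains {5, 6, 8, 9}.
Its 3×3 block (box 9) already contains {2, 6, 8}.
Removing those from 1–9 leaves {1, 4} as the candidates for row 7, column 7.

1,4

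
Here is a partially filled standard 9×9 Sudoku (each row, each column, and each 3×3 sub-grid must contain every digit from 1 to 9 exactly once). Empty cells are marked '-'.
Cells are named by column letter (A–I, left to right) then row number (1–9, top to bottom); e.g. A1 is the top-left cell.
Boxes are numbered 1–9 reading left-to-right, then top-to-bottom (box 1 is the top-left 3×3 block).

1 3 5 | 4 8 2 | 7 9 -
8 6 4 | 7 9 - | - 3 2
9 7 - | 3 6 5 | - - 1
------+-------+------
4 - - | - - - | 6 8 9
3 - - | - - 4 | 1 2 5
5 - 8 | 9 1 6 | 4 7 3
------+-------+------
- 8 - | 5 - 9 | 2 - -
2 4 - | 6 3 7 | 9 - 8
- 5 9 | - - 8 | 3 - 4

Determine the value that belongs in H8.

Cell H8 itself could take any of {1, 5} by direct elimination.
Consider where 5 can go in column H.
H3 is out (row 3 already has a 5).
H7 is out (row 7 already has a 5).
H9 is out (row 9 already has a 5).
So the only cell in column H that can hold 5 is H8.
Therefore H8 = 5.

5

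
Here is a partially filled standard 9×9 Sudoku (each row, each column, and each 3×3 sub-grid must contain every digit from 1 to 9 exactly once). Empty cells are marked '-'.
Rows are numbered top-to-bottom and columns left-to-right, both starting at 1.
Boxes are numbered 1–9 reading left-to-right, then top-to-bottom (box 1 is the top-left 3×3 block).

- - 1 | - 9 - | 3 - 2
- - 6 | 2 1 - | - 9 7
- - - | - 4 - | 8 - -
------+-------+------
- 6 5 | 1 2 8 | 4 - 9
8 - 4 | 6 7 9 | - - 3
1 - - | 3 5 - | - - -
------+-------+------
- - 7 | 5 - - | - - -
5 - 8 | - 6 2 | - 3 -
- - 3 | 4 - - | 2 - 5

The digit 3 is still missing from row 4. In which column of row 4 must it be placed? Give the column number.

Consider where 3 can go in row 4.
r4c8 is out (column 8 already has a 3).
So the only cell in row 4 that can hold 3 is r4c1.
That is column 1.

1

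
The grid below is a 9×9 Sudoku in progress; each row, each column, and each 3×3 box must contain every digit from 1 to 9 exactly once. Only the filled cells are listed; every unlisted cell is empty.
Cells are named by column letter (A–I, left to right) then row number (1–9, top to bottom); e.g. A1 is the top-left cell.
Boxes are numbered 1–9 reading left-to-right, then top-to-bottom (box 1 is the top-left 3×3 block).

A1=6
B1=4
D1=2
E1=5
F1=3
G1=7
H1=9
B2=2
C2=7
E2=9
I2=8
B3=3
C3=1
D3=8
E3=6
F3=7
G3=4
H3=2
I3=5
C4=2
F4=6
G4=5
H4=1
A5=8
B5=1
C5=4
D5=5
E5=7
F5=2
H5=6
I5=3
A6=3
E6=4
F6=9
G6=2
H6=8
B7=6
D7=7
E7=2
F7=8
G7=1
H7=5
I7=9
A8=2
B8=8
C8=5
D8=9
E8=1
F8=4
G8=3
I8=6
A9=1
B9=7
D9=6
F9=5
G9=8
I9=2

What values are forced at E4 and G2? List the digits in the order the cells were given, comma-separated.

8,6

For E4:
  Consider where 8 can go in box 5.
  D4 is out (column D already has a 8).
  D6 is out (row 6 already has a 8).
  So the only cell in box 5 that can hold 8 is E4.
  So E4 = 8.
For G2:
  Row 2 already contains {2, 7, 8, 9}.
  Column G already contains {1, 2, 3, 4, 5, 7, 8}.
  Its 3×3 block (box 3) already contains {2, 4, 5, 7, 8, 9}.
  The only value from 1–9 not eliminated is 6, so G2 = 6.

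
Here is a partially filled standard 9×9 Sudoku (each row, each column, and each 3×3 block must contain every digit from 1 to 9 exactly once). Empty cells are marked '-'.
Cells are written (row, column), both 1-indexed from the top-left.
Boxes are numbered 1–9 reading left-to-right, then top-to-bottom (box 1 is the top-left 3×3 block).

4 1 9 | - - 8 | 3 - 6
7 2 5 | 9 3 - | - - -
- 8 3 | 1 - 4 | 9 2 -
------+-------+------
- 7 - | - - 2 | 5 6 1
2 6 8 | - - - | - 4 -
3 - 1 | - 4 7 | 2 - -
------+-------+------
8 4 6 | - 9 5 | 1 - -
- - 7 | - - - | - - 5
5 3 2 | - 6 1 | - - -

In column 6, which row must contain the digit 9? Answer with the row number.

Consider where 9 can go in column 6.
(2,6) is out (row 2 already has a 9).
(8,6) is out (box 8 already has a 9).
So the only cell in column 6 that can hold 9 is (5,6).
That is row 5.

5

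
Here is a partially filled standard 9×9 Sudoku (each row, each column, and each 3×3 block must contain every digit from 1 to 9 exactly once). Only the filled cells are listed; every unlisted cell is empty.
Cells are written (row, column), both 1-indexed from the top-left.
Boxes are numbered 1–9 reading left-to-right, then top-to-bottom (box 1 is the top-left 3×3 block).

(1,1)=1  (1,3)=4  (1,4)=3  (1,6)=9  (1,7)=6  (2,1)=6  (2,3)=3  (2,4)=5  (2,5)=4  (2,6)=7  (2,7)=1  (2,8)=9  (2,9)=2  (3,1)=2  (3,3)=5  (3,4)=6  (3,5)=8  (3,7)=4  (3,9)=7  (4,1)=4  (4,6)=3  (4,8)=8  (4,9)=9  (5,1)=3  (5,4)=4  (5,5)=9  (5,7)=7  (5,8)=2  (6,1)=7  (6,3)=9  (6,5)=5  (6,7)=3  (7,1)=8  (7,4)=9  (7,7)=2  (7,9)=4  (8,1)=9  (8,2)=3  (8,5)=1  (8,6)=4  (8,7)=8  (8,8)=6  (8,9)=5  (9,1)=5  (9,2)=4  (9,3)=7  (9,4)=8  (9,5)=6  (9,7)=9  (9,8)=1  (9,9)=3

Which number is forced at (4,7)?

5

Row 4 already contains {3, 4, 8, 9}.
Column 7 already contains {1, 2, 3, 4, 6, 7, 8, 9}.
Its 3×3 block (box 6) already contains {2, 3, 7, 8, 9}.
The only value from 1–9 not eliminated is 5, so (4,7) = 5.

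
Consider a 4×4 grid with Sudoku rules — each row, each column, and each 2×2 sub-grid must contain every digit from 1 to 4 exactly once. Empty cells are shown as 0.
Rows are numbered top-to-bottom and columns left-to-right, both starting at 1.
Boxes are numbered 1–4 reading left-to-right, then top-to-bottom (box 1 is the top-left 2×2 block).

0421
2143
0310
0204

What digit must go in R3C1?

4

Row 3 already contains {1, 3}.
Column 1 already contains {2}.
Its 2×2 block (box 3) already contains {2, 3}.
The only value from 1–4 not eliminated is 4, so R3C1 = 4.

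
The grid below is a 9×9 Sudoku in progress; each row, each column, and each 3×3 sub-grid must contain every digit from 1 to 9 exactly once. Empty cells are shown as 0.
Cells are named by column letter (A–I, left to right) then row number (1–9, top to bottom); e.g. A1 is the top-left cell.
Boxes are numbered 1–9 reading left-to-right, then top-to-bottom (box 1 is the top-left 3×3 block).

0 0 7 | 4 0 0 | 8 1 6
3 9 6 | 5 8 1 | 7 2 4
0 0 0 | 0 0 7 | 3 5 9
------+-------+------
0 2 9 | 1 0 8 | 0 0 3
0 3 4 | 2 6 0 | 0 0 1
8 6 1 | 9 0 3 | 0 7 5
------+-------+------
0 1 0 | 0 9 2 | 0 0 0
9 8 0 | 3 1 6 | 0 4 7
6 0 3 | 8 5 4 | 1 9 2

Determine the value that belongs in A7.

4

Cell A7 itself could take any of {4, 5, 7} by direct elimination.
Consider where 4 can go in row 7.
C7 is out (column C already has a 4).
D7 is out (column D already has a 4).
G7 is out (box 9 already has a 4).
H7 is out (column H already has a 4).
I7 is out (column I already has a 4).
So the only cell in row 7 that can hold 4 is A7.
Therefore A7 = 4.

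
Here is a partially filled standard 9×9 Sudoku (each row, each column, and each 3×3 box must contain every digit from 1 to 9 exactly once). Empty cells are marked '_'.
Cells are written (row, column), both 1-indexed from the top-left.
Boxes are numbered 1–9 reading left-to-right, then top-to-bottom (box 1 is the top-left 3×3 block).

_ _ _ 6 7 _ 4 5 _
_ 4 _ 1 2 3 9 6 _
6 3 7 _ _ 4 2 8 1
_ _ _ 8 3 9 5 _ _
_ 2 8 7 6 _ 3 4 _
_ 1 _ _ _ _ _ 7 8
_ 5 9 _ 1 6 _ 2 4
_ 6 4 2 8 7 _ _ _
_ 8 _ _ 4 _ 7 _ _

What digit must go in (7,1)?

Cell (7,1) itself could take any of {3, 7} by direct elimination.
Consider where 7 can go in box 7.
(8,1) is out (row 8 already has a 7).
(9,1) is out (row 9 already has a 7).
(9,3) is out (row 9 already has a 7).
So the only cell in box 7 that can hold 7 is (7,1).
Therefore (7,1) = 7.

7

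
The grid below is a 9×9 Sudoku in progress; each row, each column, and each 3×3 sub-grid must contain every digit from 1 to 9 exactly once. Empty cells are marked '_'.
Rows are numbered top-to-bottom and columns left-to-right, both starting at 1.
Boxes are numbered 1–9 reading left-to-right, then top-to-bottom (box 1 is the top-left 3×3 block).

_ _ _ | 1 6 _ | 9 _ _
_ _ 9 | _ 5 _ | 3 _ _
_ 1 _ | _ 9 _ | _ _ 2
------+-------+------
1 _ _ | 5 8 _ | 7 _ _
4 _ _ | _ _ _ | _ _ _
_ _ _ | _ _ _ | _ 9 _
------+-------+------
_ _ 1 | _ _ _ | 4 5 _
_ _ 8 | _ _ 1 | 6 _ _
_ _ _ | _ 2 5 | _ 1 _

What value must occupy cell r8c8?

Cell r8c8 itself could take any of {2, 3, 7} by direct elimination.
Consider where 2 can go in box 9.
r7c9 is out (column 9 already has a 2).
r8c9 is out (column 9 already has a 2).
r9c7 is out (row 9 already has a 2).
r9c9 is out (row 9 already has a 2).
So the only cell in box 9 that can hold 2 is r8c8.
Therefore r8c8 = 2.

2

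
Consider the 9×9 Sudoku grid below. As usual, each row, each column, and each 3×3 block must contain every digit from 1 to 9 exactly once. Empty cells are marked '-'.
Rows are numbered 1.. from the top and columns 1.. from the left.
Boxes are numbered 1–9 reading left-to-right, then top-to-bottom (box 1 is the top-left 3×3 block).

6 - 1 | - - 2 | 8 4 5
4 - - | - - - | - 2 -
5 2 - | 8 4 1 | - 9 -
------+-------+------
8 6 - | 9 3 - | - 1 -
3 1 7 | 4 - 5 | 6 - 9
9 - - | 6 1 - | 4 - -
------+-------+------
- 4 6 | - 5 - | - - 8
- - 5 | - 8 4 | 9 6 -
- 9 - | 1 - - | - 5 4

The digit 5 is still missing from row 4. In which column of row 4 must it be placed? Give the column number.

7

Consider where 5 can go in row 4.
row 4, column 3 is out (column 3 already has a 5).
row 4, column 6 is out (column 6 already has a 5).
row 4, column 9 is out (column 9 already has a 5).
So the only cell in row 4 that can hold 5 is row 4, column 7.
That is column 7.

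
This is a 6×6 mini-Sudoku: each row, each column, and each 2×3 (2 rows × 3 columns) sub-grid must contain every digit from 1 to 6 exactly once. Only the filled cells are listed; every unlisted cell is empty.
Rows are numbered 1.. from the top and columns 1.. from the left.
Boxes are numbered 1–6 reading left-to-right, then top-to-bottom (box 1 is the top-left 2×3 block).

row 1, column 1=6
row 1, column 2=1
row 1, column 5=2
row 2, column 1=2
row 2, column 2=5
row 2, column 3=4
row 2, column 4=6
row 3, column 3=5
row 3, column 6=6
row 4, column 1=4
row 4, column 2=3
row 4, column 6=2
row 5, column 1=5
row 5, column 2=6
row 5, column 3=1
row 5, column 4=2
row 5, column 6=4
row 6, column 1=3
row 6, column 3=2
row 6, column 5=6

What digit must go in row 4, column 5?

5

Cell row 4, column 5 itself could take any of {1, 5} by direct elimination.
Consider where 5 can go in column 5.
row 2, column 5 is out (row 2 already has a 5).
row 3, column 5 is out (row 3 already has a 5).
row 5, column 5 is out (row 5 already has a 5).
So the only cell in column 5 that can hold 5 is row 4, column 5.
Therefore row 4, column 5 = 5.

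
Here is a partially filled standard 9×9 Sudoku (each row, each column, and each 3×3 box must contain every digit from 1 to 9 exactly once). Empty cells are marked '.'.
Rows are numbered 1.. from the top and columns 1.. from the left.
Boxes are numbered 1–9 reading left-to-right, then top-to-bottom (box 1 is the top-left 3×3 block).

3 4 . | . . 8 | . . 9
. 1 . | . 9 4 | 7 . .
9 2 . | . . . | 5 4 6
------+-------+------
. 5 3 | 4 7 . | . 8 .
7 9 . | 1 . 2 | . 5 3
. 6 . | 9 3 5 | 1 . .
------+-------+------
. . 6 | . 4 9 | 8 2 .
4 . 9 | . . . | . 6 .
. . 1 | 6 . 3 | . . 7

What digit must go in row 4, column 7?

Cell row 4, column 7 itself could take any of {2, 6, 9} by direct elimination.
Consider where 9 can go in box 6.
row 4, column 9 is out (column 9 already has a 9).
row 5, column 7 is out (row 5 already has a 9).
row 6, column 8 is out (row 6 already has a 9).
row 6, column 9 is out (row 6 already has a 9).
So the only cell in box 6 that can hold 9 is row 4, column 7.
Therefore row 4, column 7 = 9.

9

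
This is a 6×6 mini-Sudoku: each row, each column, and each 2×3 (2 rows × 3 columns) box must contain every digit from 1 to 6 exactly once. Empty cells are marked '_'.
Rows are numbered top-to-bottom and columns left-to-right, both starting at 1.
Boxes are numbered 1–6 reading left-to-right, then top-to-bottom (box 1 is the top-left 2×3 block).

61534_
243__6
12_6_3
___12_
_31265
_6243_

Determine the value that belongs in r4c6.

4

Row 4 already contains {1, 2}.
Column 6 already contains {3, 5, 6}.
Its 2×3 block (box 4) already contains {1, 2, 3, 6}.
The only value from 1–6 not eliminated is 4, so r4c6 = 4.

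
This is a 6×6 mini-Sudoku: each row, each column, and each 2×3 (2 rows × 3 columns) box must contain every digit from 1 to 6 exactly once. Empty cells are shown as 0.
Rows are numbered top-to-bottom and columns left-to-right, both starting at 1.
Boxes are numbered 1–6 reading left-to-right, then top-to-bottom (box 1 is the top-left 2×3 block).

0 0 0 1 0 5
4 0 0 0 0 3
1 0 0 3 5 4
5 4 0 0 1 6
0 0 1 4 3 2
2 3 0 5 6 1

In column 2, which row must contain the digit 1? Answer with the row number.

2

Consider where 1 can go in column 2.
R1C2 is out (row 1 already has a 1).
R3C2 is out (row 3 already has a 1).
R5C2 is out (row 5 already has a 1).
So the only cell in column 2 that can hold 1 is R2C2.
That is row 2.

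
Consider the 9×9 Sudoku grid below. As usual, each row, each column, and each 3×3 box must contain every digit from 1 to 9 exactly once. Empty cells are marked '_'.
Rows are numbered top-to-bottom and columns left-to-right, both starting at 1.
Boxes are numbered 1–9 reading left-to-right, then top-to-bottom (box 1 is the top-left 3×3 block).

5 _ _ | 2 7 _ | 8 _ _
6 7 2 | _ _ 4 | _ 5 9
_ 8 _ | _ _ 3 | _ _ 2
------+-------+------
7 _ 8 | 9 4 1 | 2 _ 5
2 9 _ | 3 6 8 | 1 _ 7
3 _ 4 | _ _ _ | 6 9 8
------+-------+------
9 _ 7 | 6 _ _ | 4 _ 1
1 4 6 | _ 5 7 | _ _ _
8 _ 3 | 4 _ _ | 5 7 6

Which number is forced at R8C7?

Cell R8C7 itself could take any of {3, 9} by direct elimination.
Consider where 9 can go in column 7.
R2C7 is out (row 2 already has a 9).
R3C7 is out (box 3 already has a 9).
So the only cell in column 7 that can hold 9 is R8C7.
Therefore R8C7 = 9.

9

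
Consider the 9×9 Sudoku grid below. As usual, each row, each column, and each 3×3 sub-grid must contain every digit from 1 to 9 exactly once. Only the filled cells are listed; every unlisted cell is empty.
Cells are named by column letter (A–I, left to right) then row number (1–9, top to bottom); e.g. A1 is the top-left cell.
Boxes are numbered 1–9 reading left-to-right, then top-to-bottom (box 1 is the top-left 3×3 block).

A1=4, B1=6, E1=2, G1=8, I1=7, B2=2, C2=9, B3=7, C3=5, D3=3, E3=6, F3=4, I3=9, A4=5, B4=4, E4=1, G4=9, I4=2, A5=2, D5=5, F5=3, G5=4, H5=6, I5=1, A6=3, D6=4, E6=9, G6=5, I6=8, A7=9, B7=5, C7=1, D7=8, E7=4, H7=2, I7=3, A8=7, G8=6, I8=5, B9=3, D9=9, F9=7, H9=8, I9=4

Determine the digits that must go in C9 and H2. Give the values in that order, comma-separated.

2,4

For C9:
  Consider where 2 can go in row 9.
  A9 is out (column A already has a 2).
  E9 is out (column E already has a 2).
  G9 is out (box 9 already has a 2).
  So the only cell in row 9 that can hold 2 is C9.
  So C9 = 2.
For H2:
  Consider where 4 can go in box 3.
  H1 is out (row 1 already has a 4).
  G2 is out (column G already has a 4).
  I2 is out (column I already has a 4).
  G3 is out (row 3 already has a 4).
  H3 is out (row 3 already has a 4).
  So the only cell in box 3 that can hold 4 is H2.
  So H2 = 4.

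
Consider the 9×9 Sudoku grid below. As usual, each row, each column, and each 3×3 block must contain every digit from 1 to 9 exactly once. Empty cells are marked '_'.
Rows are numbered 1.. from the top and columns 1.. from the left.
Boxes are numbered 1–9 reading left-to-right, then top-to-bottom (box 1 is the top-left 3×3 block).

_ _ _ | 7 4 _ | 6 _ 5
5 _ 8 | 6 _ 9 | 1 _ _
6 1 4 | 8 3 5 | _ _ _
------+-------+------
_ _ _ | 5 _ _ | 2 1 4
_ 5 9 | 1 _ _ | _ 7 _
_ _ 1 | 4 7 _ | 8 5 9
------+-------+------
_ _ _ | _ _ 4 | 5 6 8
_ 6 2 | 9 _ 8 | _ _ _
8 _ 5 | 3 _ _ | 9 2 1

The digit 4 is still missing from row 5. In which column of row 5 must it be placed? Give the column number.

Consider where 4 can go in row 5.
row 5, column 5 is out (column 5 already has a 4).
row 5, column 6 is out (column 6 already has a 4).
row 5, column 7 is out (box 6 already has a 4).
row 5, column 9 is out (column 9 already has a 4).
So the only cell in row 5 that can hold 4 is row 5, column 1.
That is column 1.

1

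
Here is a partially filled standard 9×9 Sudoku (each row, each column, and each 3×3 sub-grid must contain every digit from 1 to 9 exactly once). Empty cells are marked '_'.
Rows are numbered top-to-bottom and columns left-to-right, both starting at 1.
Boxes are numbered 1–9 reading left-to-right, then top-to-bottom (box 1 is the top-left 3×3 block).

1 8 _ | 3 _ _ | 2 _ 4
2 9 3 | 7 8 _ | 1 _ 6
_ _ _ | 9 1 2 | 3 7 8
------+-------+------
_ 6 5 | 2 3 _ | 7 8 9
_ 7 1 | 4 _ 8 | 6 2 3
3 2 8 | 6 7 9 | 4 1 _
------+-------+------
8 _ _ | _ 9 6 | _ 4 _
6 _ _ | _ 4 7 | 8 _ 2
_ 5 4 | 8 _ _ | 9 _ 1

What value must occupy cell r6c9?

5

Row 6 already contains {1, 2, 3, 4, 6, 7, 8, 9}.
Column 9 already contains {1, 2, 3, 4, 6, 8, 9}.
Its 3×3 block (box 6) already contains {1, 2, 3, 4, 6, 7, 8, 9}.
The only value from 1–9 not eliminated is 5, so r6c9 = 5.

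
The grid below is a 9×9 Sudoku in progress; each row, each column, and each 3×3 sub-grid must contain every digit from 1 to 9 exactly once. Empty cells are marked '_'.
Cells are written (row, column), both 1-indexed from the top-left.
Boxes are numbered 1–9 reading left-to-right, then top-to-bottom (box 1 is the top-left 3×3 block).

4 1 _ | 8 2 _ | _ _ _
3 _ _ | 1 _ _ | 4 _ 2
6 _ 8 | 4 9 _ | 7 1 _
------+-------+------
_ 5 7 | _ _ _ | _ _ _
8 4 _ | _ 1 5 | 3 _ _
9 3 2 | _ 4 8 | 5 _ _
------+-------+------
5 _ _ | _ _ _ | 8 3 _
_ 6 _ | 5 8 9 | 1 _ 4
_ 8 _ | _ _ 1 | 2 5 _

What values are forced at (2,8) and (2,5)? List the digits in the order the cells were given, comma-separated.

For (2,8):
  Consider where 8 can go in row 2.
  (2,2) is out (column 2 already has a 8).
  (2,3) is out (column 3 already has a 8).
  (2,5) is out (column 5 already has a 8).
  (2,6) is out (column 6 already has a 8).
  So the only cell in row 2 that can hold 8 is (2,8).
  So (2,8) = 8.
For (2,5):
  Consider where 5 can go in column 5.
  (4,5) is out (row 4 already has a 5).
  (7,5) is out (row 7 already has a 5).
  (9,5) is out (row 9 already has a 5).
  So the only cell in column 5 that can hold 5 is (2,5).
  So (2,5) = 5.

8,5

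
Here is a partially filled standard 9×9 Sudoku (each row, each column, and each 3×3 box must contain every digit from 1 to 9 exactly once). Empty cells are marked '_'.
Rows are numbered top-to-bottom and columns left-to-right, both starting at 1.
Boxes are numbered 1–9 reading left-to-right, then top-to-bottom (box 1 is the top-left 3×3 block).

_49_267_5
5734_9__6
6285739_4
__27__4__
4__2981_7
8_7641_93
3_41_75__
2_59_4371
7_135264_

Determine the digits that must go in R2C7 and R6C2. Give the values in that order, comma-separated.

For R2C7:
  Consider where 8 can go in column 7.
  R6C7 is out (row 6 already has a 8).
  So the only cell in column 7 that can hold 8 is R2C7.
  So R2C7 = 8.
For R6C2:
  Row 6 already contains {1, 3, 4, 6, 7, 8, 9}.
  Column 2 already contains {2, 4, 7}.
  Its 3×3 block (box 4) already contains {2, 4, 7, 8}.
  The only value from 1–9 not eliminated is 5, so R6C2 = 5.

8,5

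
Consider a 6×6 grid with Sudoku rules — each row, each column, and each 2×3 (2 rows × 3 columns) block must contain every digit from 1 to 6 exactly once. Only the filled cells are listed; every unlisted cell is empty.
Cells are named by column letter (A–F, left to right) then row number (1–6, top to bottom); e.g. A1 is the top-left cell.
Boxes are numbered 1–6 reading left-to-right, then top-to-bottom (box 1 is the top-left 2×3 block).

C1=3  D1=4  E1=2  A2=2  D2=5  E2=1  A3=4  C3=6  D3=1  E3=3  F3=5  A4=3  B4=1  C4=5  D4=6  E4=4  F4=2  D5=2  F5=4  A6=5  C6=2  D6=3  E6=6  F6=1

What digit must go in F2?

Cell F2 itself could take any of {3, 6} by direct elimination.
Consider where 3 can go in column F.
F1 is out (row 1 already has a 3).
So the only cell in column F that can hold 3 is F2.
Therefore F2 = 3.

3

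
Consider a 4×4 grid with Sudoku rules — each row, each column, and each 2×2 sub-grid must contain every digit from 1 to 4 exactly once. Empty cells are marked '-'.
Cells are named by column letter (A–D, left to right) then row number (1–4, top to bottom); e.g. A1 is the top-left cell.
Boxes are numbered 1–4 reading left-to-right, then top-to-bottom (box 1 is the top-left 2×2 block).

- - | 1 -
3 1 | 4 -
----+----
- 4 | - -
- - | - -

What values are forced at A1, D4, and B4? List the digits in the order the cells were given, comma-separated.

4,4,3

For A1:
  Consider where 4 can go in column A.
  A3 is out (row 3 already has a 4).
  A4 is out (box 3 already has a 4).
  So the only cell in column A that can hold 4 is A1.
  So A1 = 4.
For D4:
  Consider where 4 can go in row 4.
  A4 is out (box 3 already has a 4).
  B4 is out (column B already has a 4).
  C4 is out (column C already has a 4).
  So the only cell in row 4 that can hold 4 is D4.
  So D4 = 4.
For B4:
  Consider where 3 can go in column B.
  B1 is out (box 1 already has a 3).
  So the only cell in column B that can hold 3 is B4.
  So B4 = 3.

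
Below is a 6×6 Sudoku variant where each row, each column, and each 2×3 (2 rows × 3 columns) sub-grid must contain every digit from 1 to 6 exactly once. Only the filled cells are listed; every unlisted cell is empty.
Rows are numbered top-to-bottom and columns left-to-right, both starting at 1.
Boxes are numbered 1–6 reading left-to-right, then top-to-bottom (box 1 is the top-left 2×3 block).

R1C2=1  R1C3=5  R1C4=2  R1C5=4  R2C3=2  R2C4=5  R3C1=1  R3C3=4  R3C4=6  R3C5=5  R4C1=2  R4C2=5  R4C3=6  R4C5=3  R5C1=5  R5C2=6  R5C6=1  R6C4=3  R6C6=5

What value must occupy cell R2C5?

1

Cell R2C5 itself could take any of {1, 6} by direct elimination.
Consider where 1 can go in box 2.
R1C6 is out (row 1 already has a 1).
R2C6 is out (column 6 already has a 1).
So the only cell in box 2 that can hold 1 is R2C5.
Therefore R2C5 = 1.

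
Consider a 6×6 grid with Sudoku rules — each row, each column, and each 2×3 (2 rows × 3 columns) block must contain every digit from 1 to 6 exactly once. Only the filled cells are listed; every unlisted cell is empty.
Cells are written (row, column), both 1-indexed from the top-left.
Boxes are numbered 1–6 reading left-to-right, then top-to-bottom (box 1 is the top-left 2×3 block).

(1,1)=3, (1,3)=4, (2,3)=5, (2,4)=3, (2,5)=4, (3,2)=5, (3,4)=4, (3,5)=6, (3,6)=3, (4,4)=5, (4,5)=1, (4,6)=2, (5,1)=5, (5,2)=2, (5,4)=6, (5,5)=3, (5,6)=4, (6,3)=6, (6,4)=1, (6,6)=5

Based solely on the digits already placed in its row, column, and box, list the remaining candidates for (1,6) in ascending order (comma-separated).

1,6

Row 1 already contains {3, 4}.
Column 6 already contains {2, 3, 4, 5}.
Its 2×3 block (box 2) already contains {3, 4}.
Removing those from 1–6 leaves {1, 6} as the candidates for (1,6).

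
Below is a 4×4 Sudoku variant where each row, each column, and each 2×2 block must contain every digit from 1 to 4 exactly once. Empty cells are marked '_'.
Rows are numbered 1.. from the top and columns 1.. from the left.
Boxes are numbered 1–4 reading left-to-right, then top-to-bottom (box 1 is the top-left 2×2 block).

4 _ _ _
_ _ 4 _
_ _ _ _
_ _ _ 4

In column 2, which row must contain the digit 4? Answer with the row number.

3

Consider where 4 can go in column 2.
row 1, column 2 is out (row 1 already has a 4).
row 2, column 2 is out (row 2 already has a 4).
row 4, column 2 is out (row 4 already has a 4).
So the only cell in column 2 that can hold 4 is row 3, column 2.
That is row 3.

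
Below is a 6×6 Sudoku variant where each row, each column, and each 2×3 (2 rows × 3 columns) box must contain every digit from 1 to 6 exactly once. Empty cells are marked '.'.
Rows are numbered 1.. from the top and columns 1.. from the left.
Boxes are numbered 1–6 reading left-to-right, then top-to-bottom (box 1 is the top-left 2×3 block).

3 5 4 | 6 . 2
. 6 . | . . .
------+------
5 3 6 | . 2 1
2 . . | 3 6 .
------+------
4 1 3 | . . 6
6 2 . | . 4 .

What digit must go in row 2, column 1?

1

Row 2 already contains {6}.
Column 1 already contains {2, 3, 4, 5, 6}.
Its 2×3 block (box 1) already contains {3, 4, 5, 6}.
The only value from 1–6 not eliminated is 1, so row 2, column 1 = 1.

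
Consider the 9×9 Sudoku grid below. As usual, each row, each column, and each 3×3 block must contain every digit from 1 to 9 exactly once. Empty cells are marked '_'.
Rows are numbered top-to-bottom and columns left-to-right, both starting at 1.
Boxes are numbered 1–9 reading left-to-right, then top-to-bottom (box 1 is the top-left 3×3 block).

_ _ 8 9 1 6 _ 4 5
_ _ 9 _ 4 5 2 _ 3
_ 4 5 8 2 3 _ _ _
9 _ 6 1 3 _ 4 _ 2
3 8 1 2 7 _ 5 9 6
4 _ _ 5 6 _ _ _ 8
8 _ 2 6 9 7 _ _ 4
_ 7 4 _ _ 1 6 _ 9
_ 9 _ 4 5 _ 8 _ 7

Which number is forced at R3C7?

9

Cell R3C7 itself could take any of {1, 7, 9} by direct elimination.
Consider where 9 can go in row 3.
R3C1 is out (column 1 already has a 9).
R3C8 is out (column 8 already has a 9).
R3C9 is out (column 9 already has a 9).
So the only cell in row 3 that can hold 9 is R3C7.
Therefore R3C7 = 9.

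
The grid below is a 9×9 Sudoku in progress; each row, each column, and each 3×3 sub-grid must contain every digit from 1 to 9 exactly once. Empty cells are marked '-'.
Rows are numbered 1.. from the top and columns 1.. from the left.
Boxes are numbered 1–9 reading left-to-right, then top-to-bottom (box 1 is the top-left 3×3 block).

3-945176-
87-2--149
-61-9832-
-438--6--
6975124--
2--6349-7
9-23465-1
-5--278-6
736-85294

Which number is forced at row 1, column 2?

2

Row 1 already contains {1, 3, 4, 5, 6, 7, 9}.
Column 2 already contains {3, 4, 5, 6, 7, 9}.
Its 3×3 block (box 1) already contains {1, 3, 6, 7, 8, 9}.
The only value from 1–9 not eliminated is 2, so row 1, column 2 = 2.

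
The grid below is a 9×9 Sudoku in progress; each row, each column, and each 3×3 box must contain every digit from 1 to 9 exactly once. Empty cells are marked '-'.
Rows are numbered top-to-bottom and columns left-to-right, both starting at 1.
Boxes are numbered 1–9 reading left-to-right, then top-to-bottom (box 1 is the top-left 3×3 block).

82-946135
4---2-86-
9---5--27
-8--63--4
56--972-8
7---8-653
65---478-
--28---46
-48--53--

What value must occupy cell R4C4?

5

Cell R4C4 itself could take any of {1, 2, 5} by direct elimination.
Consider where 5 can go in row 4.
R4C1 is out (column 1 already has a 5).
R4C3 is out (box 4 already has a 5).
R4C7 is out (box 6 already has a 5).
R4C8 is out (column 8 already has a 5).
So the only cell in row 4 that can hold 5 is R4C4.
Therefore R4C4 = 5.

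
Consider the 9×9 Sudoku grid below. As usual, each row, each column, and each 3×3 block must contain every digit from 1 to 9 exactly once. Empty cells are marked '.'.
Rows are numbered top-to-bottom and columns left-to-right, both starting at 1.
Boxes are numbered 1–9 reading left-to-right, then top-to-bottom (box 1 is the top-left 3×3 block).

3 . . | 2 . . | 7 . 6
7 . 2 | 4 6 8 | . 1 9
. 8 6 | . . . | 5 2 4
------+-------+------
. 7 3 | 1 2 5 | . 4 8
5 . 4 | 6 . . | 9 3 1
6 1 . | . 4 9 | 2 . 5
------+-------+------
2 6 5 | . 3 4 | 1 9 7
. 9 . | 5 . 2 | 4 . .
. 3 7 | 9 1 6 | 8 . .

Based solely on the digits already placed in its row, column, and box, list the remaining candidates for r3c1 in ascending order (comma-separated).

1,9

Row 3 already contains {2, 4, 5, 6, 8}.
Column 1 already contains {2, 3, 5, 6, 7}.
Its 3×3 block (box 1) already contains {2, 3, 6, 7, 8}.
Removing those from 1–9 leaves {1, 9} as the candidates for r3c1.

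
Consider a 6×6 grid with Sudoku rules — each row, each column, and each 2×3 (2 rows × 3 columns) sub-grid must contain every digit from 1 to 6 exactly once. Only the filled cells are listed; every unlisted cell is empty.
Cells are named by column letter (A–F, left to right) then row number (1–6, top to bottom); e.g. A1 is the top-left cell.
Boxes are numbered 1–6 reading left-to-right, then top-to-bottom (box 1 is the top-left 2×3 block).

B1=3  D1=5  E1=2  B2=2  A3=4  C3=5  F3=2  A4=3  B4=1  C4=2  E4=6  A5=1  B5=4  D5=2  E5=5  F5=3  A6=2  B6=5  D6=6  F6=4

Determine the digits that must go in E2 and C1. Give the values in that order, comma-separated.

For E2:
  Consider where 4 can go in column E.
  E3 is out (row 3 already has a 4).
  E6 is out (row 6 already has a 4).
  So the only cell in column E that can hold 4 is E2.
  So E2 = 4.
For C1:
  Consider where 4 can go in row 1.
  A1 is out (column A already has a 4).
  F1 is out (column F already has a 4).
  So the only cell in row 1 that can hold 4 is C1.
  So C1 = 4.

4,4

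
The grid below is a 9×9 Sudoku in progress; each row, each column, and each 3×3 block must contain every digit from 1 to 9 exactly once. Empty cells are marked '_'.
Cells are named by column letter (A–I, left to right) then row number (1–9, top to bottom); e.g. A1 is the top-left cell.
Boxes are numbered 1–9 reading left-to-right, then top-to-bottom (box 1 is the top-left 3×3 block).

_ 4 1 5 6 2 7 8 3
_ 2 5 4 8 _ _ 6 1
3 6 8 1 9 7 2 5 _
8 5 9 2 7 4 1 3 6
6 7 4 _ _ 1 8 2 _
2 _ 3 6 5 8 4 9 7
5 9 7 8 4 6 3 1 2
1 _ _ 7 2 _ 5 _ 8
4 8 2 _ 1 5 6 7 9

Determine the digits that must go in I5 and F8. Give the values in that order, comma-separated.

For I5:
  Row 5 already contains {1, 2, 4, 6, 7, 8}.
  Column I already contains {1, 2, 3, 6, 7, 8, 9}.
  Its 3×3 block (box 6) already contains {1, 2, 3, 4, 6, 7, 8, 9}.
  The only value from 1–9 not eliminated is 5, so I5 = 5.
For F8:
  Consider where 9 can go in column F.
  F2 is out (box 2 already has a 9).
  So the only cell in column F that can hold 9 is F8.
  So F8 = 9.

5,9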